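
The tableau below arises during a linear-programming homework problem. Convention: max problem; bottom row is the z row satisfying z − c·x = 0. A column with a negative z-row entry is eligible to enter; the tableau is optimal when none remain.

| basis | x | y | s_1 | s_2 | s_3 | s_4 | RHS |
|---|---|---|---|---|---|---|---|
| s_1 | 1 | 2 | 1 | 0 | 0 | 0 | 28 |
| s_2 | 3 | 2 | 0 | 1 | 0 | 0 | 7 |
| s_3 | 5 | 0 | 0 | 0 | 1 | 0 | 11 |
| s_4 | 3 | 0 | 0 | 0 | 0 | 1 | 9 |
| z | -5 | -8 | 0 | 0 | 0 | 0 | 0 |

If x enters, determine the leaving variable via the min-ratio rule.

Column x entries and ratios — s_1: 28/1 = 28; s_2: 7/3 = 7/3; s_3: 11/5 = 11/5; s_4: 9/3 = 3.
Smallest ratio is 11/5 in the row of s_3, so s_3 leaves.

s_3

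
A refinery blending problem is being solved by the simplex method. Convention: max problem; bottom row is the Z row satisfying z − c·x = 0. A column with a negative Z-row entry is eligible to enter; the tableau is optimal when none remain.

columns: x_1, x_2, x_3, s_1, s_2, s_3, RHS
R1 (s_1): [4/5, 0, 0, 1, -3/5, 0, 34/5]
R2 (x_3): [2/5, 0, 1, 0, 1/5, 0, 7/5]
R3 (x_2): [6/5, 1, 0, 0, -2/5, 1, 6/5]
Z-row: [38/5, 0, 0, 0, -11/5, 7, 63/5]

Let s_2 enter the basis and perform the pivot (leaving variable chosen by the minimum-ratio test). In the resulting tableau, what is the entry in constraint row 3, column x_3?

Ratio test on column s_2 — row 1: entry -3/5 ≤ 0; row 2: (7/5)/(1/5) = 7; row 3: entry -2/5 ≤ 0. Minimum is 7 at row 2 (x_3 leaves); pivot element 1/5.
Divide row 2 by 1/5; eliminate column s_2 from the other rows.
Row 3 update in column x_3: 0 − (-2/5)·5 = 2.

2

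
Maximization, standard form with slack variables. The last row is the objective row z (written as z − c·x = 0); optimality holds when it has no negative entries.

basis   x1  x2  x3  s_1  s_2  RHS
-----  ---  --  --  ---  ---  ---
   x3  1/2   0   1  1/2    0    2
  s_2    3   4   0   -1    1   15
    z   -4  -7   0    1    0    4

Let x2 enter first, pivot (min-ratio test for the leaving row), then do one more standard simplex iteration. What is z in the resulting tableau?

133/4

Ratio test on column x2 — row 1: entry 0 ≤ 0; row 2: 15/4 = 15/4. Minimum is 15/4 at row 2 (s_2 leaves); pivot element 4.
Pivot on row 2; the z-row RHS becomes 4 − (-7)·(15/4) = 121/4.
Next entering variable (most negative z-row entry -3/4): s_1.
Ratio test on column s_1 — row 1: 2/(1/2) = 4; row 2: entry -1/4 ≤ 0. Minimum is 4 at row 1 (x3 leaves); pivot element 1/2.
After the second pivot the z-row RHS is 121/4 − (-3/4)·4 = 133/4.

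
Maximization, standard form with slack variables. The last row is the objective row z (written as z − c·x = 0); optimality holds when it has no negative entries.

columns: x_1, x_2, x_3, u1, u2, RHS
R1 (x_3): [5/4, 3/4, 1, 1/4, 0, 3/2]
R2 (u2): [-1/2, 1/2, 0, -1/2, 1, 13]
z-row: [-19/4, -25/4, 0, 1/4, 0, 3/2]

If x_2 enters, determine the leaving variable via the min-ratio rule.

Column x_2 entries and ratios — x_3: (3/2)/(3/4) = 2; u2: 13/(1/2) = 26.
Smallest ratio is 2 in the row of x_3, so x_3 leaves.

x_3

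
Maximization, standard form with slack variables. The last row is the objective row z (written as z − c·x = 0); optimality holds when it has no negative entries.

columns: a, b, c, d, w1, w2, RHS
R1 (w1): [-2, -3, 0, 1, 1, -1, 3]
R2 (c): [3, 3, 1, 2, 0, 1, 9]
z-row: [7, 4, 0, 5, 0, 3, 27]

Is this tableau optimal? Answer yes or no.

Every z-row coefficient is ≥ 0, so the tableau is optimal.

yes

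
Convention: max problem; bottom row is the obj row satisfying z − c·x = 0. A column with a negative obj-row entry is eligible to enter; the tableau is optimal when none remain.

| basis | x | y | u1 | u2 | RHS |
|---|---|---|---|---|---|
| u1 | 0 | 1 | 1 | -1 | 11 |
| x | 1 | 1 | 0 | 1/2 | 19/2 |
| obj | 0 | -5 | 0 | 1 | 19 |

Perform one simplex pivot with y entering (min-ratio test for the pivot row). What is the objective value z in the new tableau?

133/2

Ratio test on column y — row 1: 11/1 = 11; row 2: (19/2)/1 = 19/2. Minimum is 19/2 at row 2 (x leaves); pivot element 1.
Pivot on row 2; the obj-row RHS becomes 19 − (-5)·(19/2) = 133/2.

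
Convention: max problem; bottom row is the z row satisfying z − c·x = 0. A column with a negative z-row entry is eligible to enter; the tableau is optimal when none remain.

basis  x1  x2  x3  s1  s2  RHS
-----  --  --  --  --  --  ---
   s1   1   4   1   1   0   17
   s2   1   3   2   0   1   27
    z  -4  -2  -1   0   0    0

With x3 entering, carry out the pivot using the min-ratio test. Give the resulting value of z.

Ratio test on column x3 — row 1: 17/1 = 17; row 2: 27/2 = 27/2. Minimum is 27/2 at row 2 (s2 leaves); pivot element 2.
Pivot on row 2; the z-row RHS becomes 0 − (-1)·(27/2) = 27/2.

27/2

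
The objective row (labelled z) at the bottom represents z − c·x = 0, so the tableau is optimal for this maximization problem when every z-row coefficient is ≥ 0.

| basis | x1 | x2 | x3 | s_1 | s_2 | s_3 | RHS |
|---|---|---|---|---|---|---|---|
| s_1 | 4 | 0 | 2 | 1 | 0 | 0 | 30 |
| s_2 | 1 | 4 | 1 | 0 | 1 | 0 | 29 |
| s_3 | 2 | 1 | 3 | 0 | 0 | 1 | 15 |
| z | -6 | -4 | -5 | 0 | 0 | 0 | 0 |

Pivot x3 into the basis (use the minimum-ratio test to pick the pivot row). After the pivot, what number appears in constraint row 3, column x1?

Ratio test on column x3 — row 1: 30/2 = 15; row 2: 29/1 = 29; row 3: 15/3 = 5. Minimum is 5 at row 3 (s_3 leaves); pivot element 3.
Divide row 3 by 3; eliminate column x3 from the other rows.
In the new row 3, the x1 entry is the old entry divided by the pivot: 2/3 = 2/3.

2/3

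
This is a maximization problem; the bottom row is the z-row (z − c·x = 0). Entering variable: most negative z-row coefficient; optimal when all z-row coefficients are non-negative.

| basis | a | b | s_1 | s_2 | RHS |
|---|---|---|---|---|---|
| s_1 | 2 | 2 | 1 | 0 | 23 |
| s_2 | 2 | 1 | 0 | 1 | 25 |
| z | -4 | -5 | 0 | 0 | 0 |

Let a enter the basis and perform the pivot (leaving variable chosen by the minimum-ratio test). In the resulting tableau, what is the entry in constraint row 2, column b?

Ratio test on column a — row 1: 23/2 = 23/2; row 2: 25/2 = 25/2. Minimum is 23/2 at row 1 (s_1 leaves); pivot element 2.
Divide row 1 by 2; eliminate column a from the other rows.
Row 2 update in column b: 1 − 2·1 = -1.

-1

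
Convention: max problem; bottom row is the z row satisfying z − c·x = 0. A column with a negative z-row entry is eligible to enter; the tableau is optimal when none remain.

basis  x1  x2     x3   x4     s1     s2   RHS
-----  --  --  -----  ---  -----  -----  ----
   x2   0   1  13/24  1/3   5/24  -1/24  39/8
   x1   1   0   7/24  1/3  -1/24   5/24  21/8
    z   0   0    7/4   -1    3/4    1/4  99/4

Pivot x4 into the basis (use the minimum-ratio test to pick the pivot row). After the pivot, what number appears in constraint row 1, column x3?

Ratio test on column x4 — row 1: (39/8)/(1/3) = 117/8; row 2: (21/8)/(1/3) = 63/8. Minimum is 63/8 at row 2 (x1 leaves); pivot element 1/3.
Divide row 2 by 1/3; eliminate column x4 from the other rows.
Row 1 update in column x3: 13/24 − (1/3)·(7/8) = 1/4.

1/4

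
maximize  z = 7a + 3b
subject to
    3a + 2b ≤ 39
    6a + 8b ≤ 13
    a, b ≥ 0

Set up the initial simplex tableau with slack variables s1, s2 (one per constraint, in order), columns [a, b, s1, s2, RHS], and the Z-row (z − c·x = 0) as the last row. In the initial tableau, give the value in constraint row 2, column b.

Constraint 2 has coefficient 8 on b.

8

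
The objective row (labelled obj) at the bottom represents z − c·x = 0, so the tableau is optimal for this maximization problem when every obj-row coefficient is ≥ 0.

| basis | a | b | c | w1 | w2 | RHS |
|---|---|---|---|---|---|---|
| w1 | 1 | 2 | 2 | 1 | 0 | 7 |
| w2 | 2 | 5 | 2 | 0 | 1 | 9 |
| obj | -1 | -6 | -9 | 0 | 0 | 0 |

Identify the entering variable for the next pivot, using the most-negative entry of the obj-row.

Negative obj-row entries: a: -1, b: -6, c: -9.
The most negative is -9 in column c, so c enters.

c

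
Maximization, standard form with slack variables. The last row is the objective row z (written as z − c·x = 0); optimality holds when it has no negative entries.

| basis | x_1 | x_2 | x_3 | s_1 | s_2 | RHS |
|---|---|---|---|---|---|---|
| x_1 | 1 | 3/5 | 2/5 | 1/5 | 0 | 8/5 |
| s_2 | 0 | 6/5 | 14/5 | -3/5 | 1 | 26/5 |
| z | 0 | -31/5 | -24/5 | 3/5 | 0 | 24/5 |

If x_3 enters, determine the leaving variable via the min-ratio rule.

Column x_3 entries and ratios — x_1: (8/5)/(2/5) = 4; s_2: (26/5)/(14/5) = 13/7.
Smallest ratio is 13/7 in the row of s_2, so s_2 leaves.

s_2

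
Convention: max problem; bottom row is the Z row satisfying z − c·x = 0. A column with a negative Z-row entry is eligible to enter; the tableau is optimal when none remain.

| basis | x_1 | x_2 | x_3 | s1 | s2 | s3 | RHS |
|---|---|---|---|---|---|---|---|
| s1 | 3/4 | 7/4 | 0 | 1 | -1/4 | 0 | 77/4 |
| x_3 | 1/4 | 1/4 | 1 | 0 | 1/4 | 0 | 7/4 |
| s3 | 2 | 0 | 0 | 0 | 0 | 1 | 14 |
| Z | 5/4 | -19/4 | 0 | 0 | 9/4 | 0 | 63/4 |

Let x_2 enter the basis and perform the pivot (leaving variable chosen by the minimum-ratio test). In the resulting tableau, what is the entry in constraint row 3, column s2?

Ratio test on column x_2 — row 1: (77/4)/(7/4) = 11; row 2: (7/4)/(1/4) = 7; row 3: entry 0 ≤ 0. Minimum is 7 at row 2 (x_3 leaves); pivot element 1/4.
Divide row 2 by 1/4; eliminate column x_2 from the other rows.
Row 3 update in column s2: 0 − 0·1 = 0.

0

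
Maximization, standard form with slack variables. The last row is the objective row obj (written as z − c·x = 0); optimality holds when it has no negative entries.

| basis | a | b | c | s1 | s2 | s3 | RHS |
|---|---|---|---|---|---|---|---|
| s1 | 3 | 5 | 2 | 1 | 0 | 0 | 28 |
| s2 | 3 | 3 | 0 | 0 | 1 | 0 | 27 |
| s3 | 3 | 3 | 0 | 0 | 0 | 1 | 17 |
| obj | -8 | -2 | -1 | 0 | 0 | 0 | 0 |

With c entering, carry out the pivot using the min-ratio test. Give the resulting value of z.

Ratio test on column c — row 1: 28/2 = 14; row 2: entry 0 ≤ 0; row 3: entry 0 ≤ 0. Minimum is 14 at row 1 (s1 leaves); pivot element 2.
Pivot on row 1; the obj-row RHS becomes 0 − (-1)·14 = 14.

14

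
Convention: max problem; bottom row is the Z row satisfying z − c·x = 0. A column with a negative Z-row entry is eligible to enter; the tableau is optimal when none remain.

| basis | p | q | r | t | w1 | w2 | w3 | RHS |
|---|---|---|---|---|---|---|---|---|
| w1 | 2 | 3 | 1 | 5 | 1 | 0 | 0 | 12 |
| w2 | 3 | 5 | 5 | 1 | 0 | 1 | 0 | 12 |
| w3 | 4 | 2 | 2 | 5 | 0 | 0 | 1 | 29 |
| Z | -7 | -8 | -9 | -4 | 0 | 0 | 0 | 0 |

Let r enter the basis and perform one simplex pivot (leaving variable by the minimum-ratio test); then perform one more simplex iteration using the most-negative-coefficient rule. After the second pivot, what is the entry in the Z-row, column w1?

Ratio test on column r — row 1: 12/1 = 12; row 2: 12/5 = 12/5; row 3: 29/2 = 29/2. Minimum is 12/5 at row 2 (w2 leaves); pivot element 5.
Divide row 2 by 5; eliminate column r from the other rows.
Second iteration: most negative Z-row entry is -11/5 in column t, so t enters.
Ratio test on column t — row 1: (48/5)/(24/5) = 2; row 2: (12/5)/(1/5) = 12; row 3: (121/5)/(23/5) = 121/23. Minimum is 2 at row 1 (w1 leaves); pivot element 24/5.
Divide row 1 by 24/5; eliminate column t from the other rows.
After both pivots, the entry at the Z-row, column w1 is 11/24.

11/24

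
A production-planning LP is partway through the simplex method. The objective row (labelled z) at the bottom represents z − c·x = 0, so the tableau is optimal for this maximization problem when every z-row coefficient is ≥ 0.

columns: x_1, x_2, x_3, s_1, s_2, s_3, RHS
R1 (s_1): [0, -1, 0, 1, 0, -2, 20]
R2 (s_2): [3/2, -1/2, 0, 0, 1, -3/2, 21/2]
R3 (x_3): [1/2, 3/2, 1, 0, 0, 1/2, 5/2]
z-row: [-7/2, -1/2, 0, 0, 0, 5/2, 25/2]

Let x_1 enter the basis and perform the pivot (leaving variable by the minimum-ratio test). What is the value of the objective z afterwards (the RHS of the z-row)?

30

Ratio test on column x_1 — row 1: entry 0 ≤ 0; row 2: (21/2)/(3/2) = 7; row 3: (5/2)/(1/2) = 5. Minimum is 5 at row 3 (x_3 leaves); pivot element 1/2.
Pivot on row 3; the z-row RHS becomes 25/2 − (-7/2)·5 = 30.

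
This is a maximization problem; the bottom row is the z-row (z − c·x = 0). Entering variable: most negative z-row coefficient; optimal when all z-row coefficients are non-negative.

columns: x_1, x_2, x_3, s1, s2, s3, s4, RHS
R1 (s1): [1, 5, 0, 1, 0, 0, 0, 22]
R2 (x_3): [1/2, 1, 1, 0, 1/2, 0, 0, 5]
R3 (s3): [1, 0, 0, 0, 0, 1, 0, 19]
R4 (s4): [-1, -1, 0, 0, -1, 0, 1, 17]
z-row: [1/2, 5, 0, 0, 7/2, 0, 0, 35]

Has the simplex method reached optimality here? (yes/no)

yes

Every z-row coefficient is ≥ 0, so the tableau is optimal.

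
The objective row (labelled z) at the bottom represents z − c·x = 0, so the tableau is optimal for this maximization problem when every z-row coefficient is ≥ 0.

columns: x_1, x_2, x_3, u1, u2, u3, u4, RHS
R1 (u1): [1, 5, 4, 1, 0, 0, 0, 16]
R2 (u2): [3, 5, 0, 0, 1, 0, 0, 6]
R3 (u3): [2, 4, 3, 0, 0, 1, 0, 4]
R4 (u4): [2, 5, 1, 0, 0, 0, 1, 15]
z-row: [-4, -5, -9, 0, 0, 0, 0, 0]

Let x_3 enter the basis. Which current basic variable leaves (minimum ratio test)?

Column x_3 entries and ratios — u1: 16/4 = 4; u2: 0 ≤ 0, skip; u3: 4/3 = 4/3; u4: 15/1 = 15.
Smallest ratio is 4/3 in the row of u3, so u3 leaves.

u3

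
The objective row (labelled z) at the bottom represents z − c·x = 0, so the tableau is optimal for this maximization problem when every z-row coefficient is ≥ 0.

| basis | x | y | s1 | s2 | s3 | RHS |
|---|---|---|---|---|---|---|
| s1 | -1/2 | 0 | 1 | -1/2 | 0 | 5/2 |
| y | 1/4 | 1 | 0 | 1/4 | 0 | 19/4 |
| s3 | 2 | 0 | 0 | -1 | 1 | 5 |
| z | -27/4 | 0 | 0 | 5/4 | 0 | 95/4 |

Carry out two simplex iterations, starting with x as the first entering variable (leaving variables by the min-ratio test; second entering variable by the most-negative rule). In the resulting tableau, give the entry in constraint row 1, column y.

2

Ratio test on column x — row 1: entry -1/2 ≤ 0; row 2: (19/4)/(1/4) = 19; row 3: 5/2 = 5/2. Minimum is 5/2 at row 3 (s3 leaves); pivot element 2.
Divide row 3 by 2; eliminate column x from the other rows.
Second iteration: most negative z-row entry is -17/8 in column s2, so s2 enters.
Ratio test on column s2 — row 1: entry -3/4 ≤ 0; row 2: (33/8)/(3/8) = 11; row 3: entry -1/2 ≤ 0. Minimum is 11 at row 2 (y leaves); pivot element 3/8.
Divide row 2 by 3/8; eliminate column s2 from the other rows.
After both pivots, the entry at constraint row 1, column y is 2.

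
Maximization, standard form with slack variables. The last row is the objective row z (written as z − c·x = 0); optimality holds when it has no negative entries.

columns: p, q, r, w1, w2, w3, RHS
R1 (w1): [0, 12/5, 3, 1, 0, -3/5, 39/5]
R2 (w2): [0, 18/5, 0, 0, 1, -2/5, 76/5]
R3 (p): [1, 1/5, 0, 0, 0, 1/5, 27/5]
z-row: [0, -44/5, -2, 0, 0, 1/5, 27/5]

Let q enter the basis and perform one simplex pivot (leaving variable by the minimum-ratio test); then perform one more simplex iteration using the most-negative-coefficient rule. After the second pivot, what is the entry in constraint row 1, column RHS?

5

Ratio test on column q — row 1: (39/5)/(12/5) = 13/4; row 2: (76/5)/(18/5) = 38/9; row 3: (27/5)/(1/5) = 27. Minimum is 13/4 at row 1 (w1 leaves); pivot element 12/5.
Divide row 1 by 12/5; eliminate column q from the other rows.
Second iteration: most negative z-row entry is -2 in column w3, so w3 enters.
Ratio test on column w3 — row 1: entry -1/4 ≤ 0; row 2: (7/2)/(1/2) = 7; row 3: (19/4)/(1/4) = 19. Minimum is 7 at row 2 (w2 leaves); pivot element 1/2.
Divide row 2 by 1/2; eliminate column w3 from the other rows.
After both pivots, the entry at constraint row 1, column RHS is 5.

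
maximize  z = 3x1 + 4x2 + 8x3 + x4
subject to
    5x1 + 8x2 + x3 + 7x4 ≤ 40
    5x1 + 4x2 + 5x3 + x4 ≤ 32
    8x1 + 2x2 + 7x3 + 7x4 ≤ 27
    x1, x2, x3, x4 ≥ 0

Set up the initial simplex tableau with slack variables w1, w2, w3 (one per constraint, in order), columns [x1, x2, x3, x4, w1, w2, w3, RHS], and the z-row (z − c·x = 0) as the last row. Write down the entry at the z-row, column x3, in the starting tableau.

-8

The z-row carries the negated objective coefficients: the x3 entry is -8.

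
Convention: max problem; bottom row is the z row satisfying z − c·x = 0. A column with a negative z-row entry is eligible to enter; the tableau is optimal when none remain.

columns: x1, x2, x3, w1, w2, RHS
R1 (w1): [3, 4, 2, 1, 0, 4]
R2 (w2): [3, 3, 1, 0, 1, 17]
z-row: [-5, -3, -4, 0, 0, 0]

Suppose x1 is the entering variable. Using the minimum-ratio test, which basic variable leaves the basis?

Column x1 entries and ratios — w1: 4/3 = 4/3; w2: 17/3 = 17/3.
Smallest ratio is 4/3 in the row of w1, so w1 leaves.

w1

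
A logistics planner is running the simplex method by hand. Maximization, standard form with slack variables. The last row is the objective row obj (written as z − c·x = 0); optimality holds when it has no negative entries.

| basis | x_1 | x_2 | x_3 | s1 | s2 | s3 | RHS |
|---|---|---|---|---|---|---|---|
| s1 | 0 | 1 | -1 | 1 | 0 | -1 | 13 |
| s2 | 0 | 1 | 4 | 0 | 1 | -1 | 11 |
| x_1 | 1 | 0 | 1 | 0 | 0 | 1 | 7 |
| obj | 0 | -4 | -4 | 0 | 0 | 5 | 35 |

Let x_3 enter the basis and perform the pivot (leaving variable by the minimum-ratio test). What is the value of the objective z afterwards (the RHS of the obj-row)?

Ratio test on column x_3 — row 1: entry -1 ≤ 0; row 2: 11/4 = 11/4; row 3: 7/1 = 7. Minimum is 11/4 at row 2 (s2 leaves); pivot element 4.
Pivot on row 2; the obj-row RHS becomes 35 − (-4)·(11/4) = 46.

46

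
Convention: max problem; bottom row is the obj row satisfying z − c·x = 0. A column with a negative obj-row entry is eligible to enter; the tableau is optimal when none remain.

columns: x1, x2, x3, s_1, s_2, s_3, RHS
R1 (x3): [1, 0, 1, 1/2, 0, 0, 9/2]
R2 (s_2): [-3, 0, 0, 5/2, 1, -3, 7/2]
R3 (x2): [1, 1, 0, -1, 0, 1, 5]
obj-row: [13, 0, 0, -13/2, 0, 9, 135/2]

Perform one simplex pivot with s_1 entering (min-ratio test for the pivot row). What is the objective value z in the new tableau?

383/5

Ratio test on column s_1 — row 1: (9/2)/(1/2) = 9; row 2: (7/2)/(5/2) = 7/5; row 3: entry -1 ≤ 0. Minimum is 7/5 at row 2 (s_2 leaves); pivot element 5/2.
Pivot on row 2; the obj-row RHS becomes 135/2 − (-13/2)·(7/5) = 383/5.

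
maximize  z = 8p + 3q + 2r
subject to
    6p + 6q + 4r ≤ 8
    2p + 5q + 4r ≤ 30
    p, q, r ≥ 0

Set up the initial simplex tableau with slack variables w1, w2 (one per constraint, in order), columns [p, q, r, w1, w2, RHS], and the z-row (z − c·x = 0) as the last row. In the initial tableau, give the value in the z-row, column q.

The z-row carries the negated objective coefficients: the q entry is -3.

-3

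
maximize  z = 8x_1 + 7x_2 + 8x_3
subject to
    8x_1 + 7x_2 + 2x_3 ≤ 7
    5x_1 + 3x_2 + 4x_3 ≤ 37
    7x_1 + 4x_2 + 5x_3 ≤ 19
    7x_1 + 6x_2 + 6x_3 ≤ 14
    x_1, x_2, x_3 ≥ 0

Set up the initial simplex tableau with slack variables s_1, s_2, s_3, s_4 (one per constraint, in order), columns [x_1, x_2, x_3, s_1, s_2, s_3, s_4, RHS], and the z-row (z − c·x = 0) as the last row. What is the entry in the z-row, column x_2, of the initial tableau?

The z-row carries the negated objective coefficients: the x_2 entry is -7.

-7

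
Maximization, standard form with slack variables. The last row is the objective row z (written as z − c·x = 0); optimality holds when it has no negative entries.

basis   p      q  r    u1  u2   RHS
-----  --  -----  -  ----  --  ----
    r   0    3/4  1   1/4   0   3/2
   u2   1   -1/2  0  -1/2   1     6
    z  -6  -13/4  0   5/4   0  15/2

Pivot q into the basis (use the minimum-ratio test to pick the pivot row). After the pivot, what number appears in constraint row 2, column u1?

-1/3

Ratio test on column q — row 1: (3/2)/(3/4) = 2; row 2: entry -1/2 ≤ 0. Minimum is 2 at row 1 (r leaves); pivot element 3/4.
Divide row 1 by 3/4; eliminate column q from the other rows.
Row 2 update in column u1: -1/2 − (-1/2)·(1/3) = -1/3.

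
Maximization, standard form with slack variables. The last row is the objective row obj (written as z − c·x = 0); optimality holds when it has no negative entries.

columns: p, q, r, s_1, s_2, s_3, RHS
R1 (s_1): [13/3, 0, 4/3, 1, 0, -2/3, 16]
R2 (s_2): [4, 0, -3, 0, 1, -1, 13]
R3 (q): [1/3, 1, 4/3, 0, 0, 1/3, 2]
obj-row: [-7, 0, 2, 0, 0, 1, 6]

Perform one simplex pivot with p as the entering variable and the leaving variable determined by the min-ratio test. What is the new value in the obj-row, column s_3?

-3/4

Ratio test on column p — row 1: 16/(13/3) = 48/13; row 2: 13/4 = 13/4; row 3: 2/(1/3) = 6. Minimum is 13/4 at row 2 (s_2 leaves); pivot element 4.
Divide row 2 by 4; eliminate column p from the other rows.
obj-row update in column s_3: 1 − (-7)·(-1/4) = -3/4.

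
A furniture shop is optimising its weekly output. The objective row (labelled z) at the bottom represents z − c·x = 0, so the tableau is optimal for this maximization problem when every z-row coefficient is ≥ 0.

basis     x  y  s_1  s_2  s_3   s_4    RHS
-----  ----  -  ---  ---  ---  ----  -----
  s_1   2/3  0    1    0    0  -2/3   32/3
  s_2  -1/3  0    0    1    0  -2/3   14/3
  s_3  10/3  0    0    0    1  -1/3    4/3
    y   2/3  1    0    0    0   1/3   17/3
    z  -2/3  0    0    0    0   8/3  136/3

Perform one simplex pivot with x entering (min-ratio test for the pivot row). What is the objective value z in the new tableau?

Ratio test on column x — row 1: (32/3)/(2/3) = 16; row 2: entry -1/3 ≤ 0; row 3: (4/3)/(10/3) = 2/5; row 4: (17/3)/(2/3) = 17/2. Minimum is 2/5 at row 3 (s_3 leaves); pivot element 10/3.
Pivot on row 3; the z-row RHS becomes 136/3 − (-2/3)·(2/5) = 228/5.

228/5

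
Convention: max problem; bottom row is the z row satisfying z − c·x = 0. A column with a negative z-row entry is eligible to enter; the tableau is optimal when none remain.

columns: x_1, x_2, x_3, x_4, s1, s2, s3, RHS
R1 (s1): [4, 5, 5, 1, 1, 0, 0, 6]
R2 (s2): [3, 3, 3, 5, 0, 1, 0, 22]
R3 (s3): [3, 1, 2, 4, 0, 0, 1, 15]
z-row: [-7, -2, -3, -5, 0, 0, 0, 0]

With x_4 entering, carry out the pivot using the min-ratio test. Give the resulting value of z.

75/4

Ratio test on column x_4 — row 1: 6/1 = 6; row 2: 22/5 = 22/5; row 3: 15/4 = 15/4. Minimum is 15/4 at row 3 (s3 leaves); pivot element 4.
Pivot on row 3; the z-row RHS becomes 0 − (-5)·(15/4) = 75/4.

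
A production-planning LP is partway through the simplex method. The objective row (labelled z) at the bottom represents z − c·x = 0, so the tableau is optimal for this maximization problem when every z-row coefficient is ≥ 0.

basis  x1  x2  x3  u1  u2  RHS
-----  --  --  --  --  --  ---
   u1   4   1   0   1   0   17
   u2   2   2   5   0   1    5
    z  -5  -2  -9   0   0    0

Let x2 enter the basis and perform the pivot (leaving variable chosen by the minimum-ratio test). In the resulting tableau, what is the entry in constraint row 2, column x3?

5/2

Ratio test on column x2 — row 1: 17/1 = 17; row 2: 5/2 = 5/2. Minimum is 5/2 at row 2 (u2 leaves); pivot element 2.
Divide row 2 by 2; eliminate column x2 from the other rows.
In the new row 2, the x3 entry is the old entry divided by the pivot: 5/2 = 5/2.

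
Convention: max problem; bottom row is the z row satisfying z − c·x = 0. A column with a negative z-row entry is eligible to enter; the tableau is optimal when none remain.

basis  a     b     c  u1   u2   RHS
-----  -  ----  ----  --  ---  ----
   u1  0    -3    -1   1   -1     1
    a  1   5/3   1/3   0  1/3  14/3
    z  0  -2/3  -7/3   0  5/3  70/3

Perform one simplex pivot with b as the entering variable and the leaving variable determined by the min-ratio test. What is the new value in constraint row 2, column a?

3/5

Ratio test on column b — row 1: entry -3 ≤ 0; row 2: (14/3)/(5/3) = 14/5. Minimum is 14/5 at row 2 (a leaves); pivot element 5/3.
Divide row 2 by 5/3; eliminate column b from the other rows.
In the new row 2, the a entry is the old entry divided by the pivot: 1/(5/3) = 3/5.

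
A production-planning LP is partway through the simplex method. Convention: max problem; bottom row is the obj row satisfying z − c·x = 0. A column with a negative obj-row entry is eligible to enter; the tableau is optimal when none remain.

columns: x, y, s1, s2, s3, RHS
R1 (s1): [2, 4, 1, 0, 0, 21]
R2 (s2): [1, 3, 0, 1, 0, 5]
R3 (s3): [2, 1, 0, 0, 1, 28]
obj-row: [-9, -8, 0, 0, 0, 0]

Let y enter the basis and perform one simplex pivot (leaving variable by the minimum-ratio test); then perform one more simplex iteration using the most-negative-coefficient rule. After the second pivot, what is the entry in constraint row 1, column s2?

-2

Ratio test on column y — row 1: 21/4 = 21/4; row 2: 5/3 = 5/3; row 3: 28/1 = 28. Minimum is 5/3 at row 2 (s2 leaves); pivot element 3.
Divide row 2 by 3; eliminate column y from the other rows.
Second iteration: most negative obj-row entry is -19/3 in column x, so x enters.
Ratio test on column x — row 1: (43/3)/(2/3) = 43/2; row 2: (5/3)/(1/3) = 5; row 3: (79/3)/(5/3) = 79/5. Minimum is 5 at row 2 (y leaves); pivot element 1/3.
Divide row 2 by 1/3; eliminate column x from the other rows.
After both pivots, the entry at constraint row 1, column s2 is -2.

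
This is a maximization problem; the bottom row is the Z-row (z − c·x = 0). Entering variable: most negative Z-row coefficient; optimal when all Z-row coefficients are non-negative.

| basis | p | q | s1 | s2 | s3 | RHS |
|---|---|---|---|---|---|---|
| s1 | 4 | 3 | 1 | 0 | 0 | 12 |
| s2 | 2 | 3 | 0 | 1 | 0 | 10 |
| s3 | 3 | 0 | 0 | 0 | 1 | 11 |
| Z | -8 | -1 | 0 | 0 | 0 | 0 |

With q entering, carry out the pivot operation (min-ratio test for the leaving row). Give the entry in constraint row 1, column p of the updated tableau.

2

Ratio test on column q — row 1: 12/3 = 4; row 2: 10/3 = 10/3; row 3: entry 0 ≤ 0. Minimum is 10/3 at row 2 (s2 leaves); pivot element 3.
Divide row 2 by 3; eliminate column q from the other rows.
Row 1 update in column p: 4 − 3·(2/3) = 2.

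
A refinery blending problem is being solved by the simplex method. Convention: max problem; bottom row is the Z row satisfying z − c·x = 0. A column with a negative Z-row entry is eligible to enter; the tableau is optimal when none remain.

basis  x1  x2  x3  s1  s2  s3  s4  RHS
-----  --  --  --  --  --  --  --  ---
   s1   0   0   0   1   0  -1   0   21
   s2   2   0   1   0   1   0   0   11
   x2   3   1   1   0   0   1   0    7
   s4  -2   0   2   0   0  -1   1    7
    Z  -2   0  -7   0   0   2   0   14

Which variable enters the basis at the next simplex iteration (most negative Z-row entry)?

Negative Z-row entries: x1: -2, x3: -7.
The most negative is -7 in column x3, so x3 enters.

x3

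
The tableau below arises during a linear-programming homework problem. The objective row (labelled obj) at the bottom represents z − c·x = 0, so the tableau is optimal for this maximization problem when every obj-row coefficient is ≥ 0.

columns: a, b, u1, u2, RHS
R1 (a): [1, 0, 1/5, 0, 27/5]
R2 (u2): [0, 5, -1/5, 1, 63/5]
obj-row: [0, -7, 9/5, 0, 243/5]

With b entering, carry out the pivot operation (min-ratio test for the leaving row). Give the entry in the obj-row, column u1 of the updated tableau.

Ratio test on column b — row 1: entry 0 ≤ 0; row 2: (63/5)/5 = 63/25. Minimum is 63/25 at row 2 (u2 leaves); pivot element 5.
Divide row 2 by 5; eliminate column b from the other rows.
obj-row update in column u1: 9/5 − (-7)·(-1/25) = 38/25.

38/25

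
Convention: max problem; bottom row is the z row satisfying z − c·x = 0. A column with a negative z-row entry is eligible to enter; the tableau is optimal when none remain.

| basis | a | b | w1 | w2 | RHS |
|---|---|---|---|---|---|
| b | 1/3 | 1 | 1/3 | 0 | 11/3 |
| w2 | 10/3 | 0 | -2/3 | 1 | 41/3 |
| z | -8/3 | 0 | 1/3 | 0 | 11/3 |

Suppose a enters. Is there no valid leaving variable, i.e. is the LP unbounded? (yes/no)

Column a has positive entries in row(s) 1, 2, so the ratio test bounds it — not unbounded.

no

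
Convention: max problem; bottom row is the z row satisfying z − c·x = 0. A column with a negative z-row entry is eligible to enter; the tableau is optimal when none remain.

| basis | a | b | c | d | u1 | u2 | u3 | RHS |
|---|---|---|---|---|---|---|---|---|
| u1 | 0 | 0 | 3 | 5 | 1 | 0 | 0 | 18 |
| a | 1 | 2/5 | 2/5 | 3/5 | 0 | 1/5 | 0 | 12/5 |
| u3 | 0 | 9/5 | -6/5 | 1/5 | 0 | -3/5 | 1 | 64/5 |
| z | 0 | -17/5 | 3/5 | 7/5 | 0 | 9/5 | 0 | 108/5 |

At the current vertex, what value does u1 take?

18

u1 is basic (row 1); its value is the RHS of that row, 18.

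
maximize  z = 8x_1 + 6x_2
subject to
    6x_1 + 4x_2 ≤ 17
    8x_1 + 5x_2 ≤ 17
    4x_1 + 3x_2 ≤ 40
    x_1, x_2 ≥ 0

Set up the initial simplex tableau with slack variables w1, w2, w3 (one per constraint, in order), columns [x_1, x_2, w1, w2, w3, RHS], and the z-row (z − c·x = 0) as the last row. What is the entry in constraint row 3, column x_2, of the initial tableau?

3

Constraint 3 has coefficient 3 on x_2.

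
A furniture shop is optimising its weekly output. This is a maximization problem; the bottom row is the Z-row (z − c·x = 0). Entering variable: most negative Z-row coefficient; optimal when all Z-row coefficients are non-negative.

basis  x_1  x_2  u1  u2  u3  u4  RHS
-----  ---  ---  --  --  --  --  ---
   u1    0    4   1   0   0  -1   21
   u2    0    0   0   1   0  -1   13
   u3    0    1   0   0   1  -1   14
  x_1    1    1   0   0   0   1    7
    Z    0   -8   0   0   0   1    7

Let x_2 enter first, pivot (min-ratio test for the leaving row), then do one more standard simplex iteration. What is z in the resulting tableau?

Ratio test on column x_2 — row 1: 21/4 = 21/4; row 2: entry 0 ≤ 0; row 3: 14/1 = 14; row 4: 7/1 = 7. Minimum is 21/4 at row 1 (u1 leaves); pivot element 4.
Pivot on row 1; the Z-row RHS becomes 7 − (-8)·(21/4) = 49.
Next entering variable (most negative Z-row entry -1): u4.
Ratio test on column u4 — row 1: entry -1/4 ≤ 0; row 2: entry -1 ≤ 0; row 3: entry -3/4 ≤ 0; row 4: (7/4)/(5/4) = 7/5. Minimum is 7/5 at row 4 (x_1 leaves); pivot element 5/4.
After the second pivot the Z-row RHS is 49 − (-1)·(7/5) = 252/5.

252/5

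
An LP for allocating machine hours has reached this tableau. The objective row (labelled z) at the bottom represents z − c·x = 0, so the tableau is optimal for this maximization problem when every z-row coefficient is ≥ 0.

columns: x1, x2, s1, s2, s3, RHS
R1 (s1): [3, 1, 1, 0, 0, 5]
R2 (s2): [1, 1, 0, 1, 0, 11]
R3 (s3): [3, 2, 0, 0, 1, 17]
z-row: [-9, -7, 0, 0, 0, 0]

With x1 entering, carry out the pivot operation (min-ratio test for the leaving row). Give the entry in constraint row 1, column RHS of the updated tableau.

5/3

Ratio test on column x1 — row 1: 5/3 = 5/3; row 2: 11/1 = 11; row 3: 17/3 = 17/3. Minimum is 5/3 at row 1 (s1 leaves); pivot element 3.
Divide row 1 by 3; eliminate column x1 from the other rows.
In the new row 1, the RHS entry is the old entry divided by the pivot: 5/3 = 5/3.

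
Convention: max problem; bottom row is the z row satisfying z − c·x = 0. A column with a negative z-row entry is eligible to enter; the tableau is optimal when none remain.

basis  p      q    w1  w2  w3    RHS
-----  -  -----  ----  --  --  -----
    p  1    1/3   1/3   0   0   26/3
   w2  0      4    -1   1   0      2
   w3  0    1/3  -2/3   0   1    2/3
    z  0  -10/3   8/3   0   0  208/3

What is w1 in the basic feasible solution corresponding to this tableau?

w1 is not in the basis, so in the current basic feasible solution w1 = 0.

0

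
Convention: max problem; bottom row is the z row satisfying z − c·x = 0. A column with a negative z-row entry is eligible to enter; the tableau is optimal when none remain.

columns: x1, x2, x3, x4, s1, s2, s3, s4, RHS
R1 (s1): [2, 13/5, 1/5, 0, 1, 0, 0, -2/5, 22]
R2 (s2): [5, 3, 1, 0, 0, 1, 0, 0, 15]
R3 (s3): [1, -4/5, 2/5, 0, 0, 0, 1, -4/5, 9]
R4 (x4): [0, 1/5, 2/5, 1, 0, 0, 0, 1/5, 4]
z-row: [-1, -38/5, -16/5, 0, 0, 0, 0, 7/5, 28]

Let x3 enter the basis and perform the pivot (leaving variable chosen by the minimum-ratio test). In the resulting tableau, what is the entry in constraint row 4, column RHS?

Ratio test on column x3 — row 1: 22/(1/5) = 110; row 2: 15/1 = 15; row 3: 9/(2/5) = 45/2; row 4: 4/(2/5) = 10. Minimum is 10 at row 4 (x4 leaves); pivot element 2/5.
Divide row 4 by 2/5; eliminate column x3 from the other rows.
In the new row 4, the RHS entry is the old entry divided by the pivot: 4/(2/5) = 10.

10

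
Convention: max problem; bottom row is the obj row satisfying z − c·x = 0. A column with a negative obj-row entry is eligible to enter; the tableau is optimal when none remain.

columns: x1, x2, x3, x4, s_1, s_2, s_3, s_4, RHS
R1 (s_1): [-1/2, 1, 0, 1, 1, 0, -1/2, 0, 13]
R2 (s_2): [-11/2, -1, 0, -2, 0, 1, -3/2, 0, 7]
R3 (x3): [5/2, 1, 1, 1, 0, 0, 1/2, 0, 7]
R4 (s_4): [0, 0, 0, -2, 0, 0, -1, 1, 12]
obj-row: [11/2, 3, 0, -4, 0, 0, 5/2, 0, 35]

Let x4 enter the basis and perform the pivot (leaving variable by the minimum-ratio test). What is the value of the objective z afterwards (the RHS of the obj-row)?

63

Ratio test on column x4 — row 1: 13/1 = 13; row 2: entry -2 ≤ 0; row 3: 7/1 = 7; row 4: entry -2 ≤ 0. Minimum is 7 at row 3 (x3 leaves); pivot element 1.
Pivot on row 3; the obj-row RHS becomes 35 − (-4)·7 = 63.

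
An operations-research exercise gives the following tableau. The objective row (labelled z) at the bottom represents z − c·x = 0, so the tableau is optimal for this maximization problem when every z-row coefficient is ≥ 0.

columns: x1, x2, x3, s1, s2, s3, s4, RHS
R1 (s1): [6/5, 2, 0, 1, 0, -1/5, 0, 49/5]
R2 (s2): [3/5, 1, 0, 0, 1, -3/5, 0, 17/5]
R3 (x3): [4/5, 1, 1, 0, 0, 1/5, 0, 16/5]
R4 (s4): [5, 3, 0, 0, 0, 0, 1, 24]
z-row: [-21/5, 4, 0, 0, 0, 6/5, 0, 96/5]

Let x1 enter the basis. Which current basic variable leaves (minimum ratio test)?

x3

Column x1 entries and ratios — s1: (49/5)/(6/5) = 49/6; s2: (17/5)/(3/5) = 17/3; x3: (16/5)/(4/5) = 4; s4: 24/5 = 24/5.
Smallest ratio is 4 in the row of x3, so x3 leaves.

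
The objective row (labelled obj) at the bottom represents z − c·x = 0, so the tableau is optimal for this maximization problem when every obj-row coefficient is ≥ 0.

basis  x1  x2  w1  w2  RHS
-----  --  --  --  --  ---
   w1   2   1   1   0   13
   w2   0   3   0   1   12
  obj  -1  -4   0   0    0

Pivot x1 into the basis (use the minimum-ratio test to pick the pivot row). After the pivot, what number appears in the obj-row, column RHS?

Ratio test on column x1 — row 1: 13/2 = 13/2; row 2: entry 0 ≤ 0. Minimum is 13/2 at row 1 (w1 leaves); pivot element 2.
Divide row 1 by 2; eliminate column x1 from the other rows.
obj-row update in column RHS: 0 − (-1)·(13/2) = 13/2.

13/2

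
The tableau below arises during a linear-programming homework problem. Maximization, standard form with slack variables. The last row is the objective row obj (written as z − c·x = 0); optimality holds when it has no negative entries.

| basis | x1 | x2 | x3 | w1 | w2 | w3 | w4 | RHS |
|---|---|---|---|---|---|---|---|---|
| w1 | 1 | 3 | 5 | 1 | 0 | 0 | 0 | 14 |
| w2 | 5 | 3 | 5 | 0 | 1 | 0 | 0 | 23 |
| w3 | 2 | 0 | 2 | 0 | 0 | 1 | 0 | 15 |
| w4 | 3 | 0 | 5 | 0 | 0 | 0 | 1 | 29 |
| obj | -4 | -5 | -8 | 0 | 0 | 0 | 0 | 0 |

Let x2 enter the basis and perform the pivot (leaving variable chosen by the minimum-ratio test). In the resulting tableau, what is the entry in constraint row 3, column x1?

2

Ratio test on column x2 — row 1: 14/3 = 14/3; row 2: 23/3 = 23/3; row 3: entry 0 ≤ 0; row 4: entry 0 ≤ 0. Minimum is 14/3 at row 1 (w1 leaves); pivot element 3.
Divide row 1 by 3; eliminate column x2 from the other rows.
Row 3 update in column x1: 2 − 0·(1/3) = 2.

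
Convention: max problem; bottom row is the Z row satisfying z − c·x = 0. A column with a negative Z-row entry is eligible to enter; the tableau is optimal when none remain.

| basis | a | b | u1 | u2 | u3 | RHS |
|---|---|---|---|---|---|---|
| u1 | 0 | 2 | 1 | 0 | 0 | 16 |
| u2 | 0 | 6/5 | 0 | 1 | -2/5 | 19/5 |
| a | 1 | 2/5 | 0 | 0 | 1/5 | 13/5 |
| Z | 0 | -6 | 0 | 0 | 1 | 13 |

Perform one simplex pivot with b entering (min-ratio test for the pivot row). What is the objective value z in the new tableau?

Ratio test on column b — row 1: 16/2 = 8; row 2: (19/5)/(6/5) = 19/6; row 3: (13/5)/(2/5) = 13/2. Minimum is 19/6 at row 2 (u2 leaves); pivot element 6/5.
Pivot on row 2; the Z-row RHS becomes 13 − (-6)·(19/6) = 32.

32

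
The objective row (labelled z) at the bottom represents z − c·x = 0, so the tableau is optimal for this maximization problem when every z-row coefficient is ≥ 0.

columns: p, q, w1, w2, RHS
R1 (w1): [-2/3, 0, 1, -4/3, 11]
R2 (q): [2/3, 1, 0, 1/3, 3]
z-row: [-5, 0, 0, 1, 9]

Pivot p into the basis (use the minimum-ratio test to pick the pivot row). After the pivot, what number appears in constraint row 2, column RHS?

9/2

Ratio test on column p — row 1: entry -2/3 ≤ 0; row 2: 3/(2/3) = 9/2. Minimum is 9/2 at row 2 (q leaves); pivot element 2/3.
Divide row 2 by 2/3; eliminate column p from the other rows.
In the new row 2, the RHS entry is the old entry divided by the pivot: 3/(2/3) = 9/2.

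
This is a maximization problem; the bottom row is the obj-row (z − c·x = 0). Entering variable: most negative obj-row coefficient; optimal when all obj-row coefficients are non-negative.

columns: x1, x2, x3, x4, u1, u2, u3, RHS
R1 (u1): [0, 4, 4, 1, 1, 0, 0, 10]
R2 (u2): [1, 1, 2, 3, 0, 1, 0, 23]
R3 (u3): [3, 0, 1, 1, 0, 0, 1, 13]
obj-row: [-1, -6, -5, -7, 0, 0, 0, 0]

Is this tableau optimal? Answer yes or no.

no

The obj-row has a negative entry -7 in column x4, so it is not optimal.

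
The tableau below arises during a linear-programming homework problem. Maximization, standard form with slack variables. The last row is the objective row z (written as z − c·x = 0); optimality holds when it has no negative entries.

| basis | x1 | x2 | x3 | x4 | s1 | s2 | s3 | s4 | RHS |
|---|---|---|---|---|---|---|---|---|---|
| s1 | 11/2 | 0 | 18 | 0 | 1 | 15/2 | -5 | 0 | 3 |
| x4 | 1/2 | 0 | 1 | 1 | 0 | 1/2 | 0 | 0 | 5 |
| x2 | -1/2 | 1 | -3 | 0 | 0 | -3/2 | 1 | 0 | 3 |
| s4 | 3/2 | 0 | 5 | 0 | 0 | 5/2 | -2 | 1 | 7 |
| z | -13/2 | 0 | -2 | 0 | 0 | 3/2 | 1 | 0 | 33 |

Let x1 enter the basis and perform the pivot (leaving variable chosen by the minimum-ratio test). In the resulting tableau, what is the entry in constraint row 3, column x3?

Ratio test on column x1 — row 1: 3/(11/2) = 6/11; row 2: 5/(1/2) = 10; row 3: entry -1/2 ≤ 0; row 4: 7/(3/2) = 14/3. Minimum is 6/11 at row 1 (s1 leaves); pivot element 11/2.
Divide row 1 by 11/2; eliminate column x1 from the other rows.
Row 3 update in column x3: -3 − (-1/2)·(36/11) = -15/11.

-15/11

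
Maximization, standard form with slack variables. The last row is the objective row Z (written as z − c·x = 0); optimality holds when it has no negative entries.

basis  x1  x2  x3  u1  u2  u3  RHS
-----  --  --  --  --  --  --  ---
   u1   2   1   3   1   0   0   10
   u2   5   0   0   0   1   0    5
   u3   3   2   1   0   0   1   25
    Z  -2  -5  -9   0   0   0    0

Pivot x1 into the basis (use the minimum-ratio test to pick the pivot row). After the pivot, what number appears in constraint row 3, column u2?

Ratio test on column x1 — row 1: 10/2 = 5; row 2: 5/5 = 1; row 3: 25/3 = 25/3. Minimum is 1 at row 2 (u2 leaves); pivot element 5.
Divide row 2 by 5; eliminate column x1 from the other rows.
Row 3 update in column u2: 0 − 3·(1/5) = -3/5.

-3/5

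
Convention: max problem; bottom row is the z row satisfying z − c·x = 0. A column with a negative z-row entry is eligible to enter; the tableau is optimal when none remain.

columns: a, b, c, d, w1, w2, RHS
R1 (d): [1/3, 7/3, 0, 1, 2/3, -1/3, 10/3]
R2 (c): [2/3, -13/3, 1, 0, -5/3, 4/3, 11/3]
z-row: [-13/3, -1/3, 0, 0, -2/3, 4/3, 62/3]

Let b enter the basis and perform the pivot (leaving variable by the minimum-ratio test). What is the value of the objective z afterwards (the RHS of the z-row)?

148/7

Ratio test on column b — row 1: (10/3)/(7/3) = 10/7; row 2: entry -13/3 ≤ 0. Minimum is 10/7 at row 1 (d leaves); pivot element 7/3.
Pivot on row 1; the z-row RHS becomes 62/3 − (-1/3)·(10/7) = 148/7.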